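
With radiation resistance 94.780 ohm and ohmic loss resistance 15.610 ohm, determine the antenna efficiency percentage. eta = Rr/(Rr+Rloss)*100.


eta = 94.780 / (94.780 + 15.610) * 100 = 85.86%

85.86%


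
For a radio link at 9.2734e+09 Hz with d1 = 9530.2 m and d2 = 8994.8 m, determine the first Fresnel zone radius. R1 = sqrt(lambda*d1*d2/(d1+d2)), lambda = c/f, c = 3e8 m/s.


lambda = c / f = 3.0000e+08 / 9.2734e+09 = 0.03235059 m
R1 = sqrt(0.03235059 * 9530.2 * 8994.8 / (9530.2 + 8994.8)) = 12.24 m

12.24 m


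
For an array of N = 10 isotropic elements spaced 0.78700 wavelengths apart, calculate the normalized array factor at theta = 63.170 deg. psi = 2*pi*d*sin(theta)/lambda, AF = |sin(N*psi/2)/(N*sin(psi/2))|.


psi = 2*pi*0.78700*sin(63.170 deg) = 4.412550 rad
AF = |sin(10*4.412550/2) / (10*sin(4.412550/2))| = 8.889e-03

8.889e-03


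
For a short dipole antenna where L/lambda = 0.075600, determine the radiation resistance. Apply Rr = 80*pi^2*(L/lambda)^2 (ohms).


Rr = 80 * pi^2 * (0.075600)^2 = 80 * 9.869604 * 5.715360e-03 = 4.513 ohm

4.513 ohm


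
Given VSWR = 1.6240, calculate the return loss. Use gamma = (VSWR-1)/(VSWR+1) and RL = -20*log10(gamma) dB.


gamma = (1.6240 - 1) / (1.6240 + 1) = 0.2378049
RL = -20 * log10(0.2378049) = 12.48 dB

12.48 dB


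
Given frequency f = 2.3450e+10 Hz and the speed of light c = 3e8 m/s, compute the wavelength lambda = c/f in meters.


lambda = c / f = 3.0000e+08 / 2.3450e+10 = 0.01279 m

0.01279 m


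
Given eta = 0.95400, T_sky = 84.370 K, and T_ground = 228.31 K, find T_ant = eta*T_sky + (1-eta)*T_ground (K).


T_ant = 0.95400 * 84.370 + (1 - 0.95400) * 228.31 = 90.99 K

90.99 K


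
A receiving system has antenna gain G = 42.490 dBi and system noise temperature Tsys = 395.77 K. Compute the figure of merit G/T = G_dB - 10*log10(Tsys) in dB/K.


G/T = 42.490 - 10*log10(395.77) = 42.490 - 25.97443 = 16.52 dB/K

16.52 dB/K


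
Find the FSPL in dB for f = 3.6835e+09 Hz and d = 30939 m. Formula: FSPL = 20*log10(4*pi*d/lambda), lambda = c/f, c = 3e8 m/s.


lambda = c / f = 3.0000e+08 / 3.6835e+09 = 0.08144428 m
FSPL = 20 * log10(4*pi*30939/0.08144428) = 133.6 dB

133.6 dB


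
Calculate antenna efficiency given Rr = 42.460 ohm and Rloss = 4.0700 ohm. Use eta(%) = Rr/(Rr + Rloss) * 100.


eta = 42.460 / (42.460 + 4.0700) * 100 = 91.25%

91.25%


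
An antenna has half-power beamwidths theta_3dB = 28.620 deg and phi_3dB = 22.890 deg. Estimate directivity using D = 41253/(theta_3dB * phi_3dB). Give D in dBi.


D_linear = 41253 / (28.620 * 22.890) = 62.97093
D_dBi = 10 * log10(62.97093) = 17.99 dBi

17.99 dBi


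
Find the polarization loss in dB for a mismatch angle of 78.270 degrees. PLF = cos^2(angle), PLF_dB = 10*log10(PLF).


PLF_linear = cos^2(78.270 deg) = 0.04133088
PLF_dB = 10 * log10(0.04133088) = -13.84 dB

-13.84 dB


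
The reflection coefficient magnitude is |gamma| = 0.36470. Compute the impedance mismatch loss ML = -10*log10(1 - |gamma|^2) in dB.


ML = -10 * log10(1 - 0.36470^2) = -10 * log10(0.86699391) = 0.6198 dB

0.6198 dB


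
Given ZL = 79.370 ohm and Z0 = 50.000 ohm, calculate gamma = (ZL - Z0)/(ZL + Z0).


gamma = (79.370 - 50.000) / (79.370 + 50.000) = 0.2270

0.2270


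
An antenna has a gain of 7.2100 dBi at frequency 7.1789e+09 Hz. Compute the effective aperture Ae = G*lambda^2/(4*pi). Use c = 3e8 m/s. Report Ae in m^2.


lambda = c / f = 3.0000e+08 / 7.1789e+09 = 0.04178913 m
G_linear = 10^(7.2100/10) = 5.260173
Ae = G_linear * lambda^2 / (4*pi) = 5.260173 * 0.04178913^2 / (4*pi) = 7.310e-04 m^2

7.310e-04 m^2


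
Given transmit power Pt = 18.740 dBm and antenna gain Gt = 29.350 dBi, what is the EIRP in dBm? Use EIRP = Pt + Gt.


EIRP = Pt + Gt = 18.740 + 29.350 = 48.09 dBm

48.09 dBm


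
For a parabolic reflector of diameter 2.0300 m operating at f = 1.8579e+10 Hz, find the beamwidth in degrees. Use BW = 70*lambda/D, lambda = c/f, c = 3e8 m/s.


lambda = c / f = 3.0000e+08 / 1.8579e+10 = 0.01614726 m
BW = 70 * 0.01614726 / 2.0300 = 0.5568 deg

0.5568 deg


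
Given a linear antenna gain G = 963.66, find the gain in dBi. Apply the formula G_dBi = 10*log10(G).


G_dBi = 10 * log10(963.66) = 29.84 dBi

29.84 dBi


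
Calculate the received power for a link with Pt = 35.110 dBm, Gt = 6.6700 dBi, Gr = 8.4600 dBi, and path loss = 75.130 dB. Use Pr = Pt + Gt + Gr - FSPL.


Pr = 35.110 + 6.6700 + 8.4600 - 75.130 = -24.89 dBm

-24.89 dBm


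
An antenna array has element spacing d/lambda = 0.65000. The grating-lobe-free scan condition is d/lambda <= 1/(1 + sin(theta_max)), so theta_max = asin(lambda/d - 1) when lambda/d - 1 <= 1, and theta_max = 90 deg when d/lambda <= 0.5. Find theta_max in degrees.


lambda/d - 1 = 1/0.65000 - 1 = 0.5384615
theta_max = asin(0.5384615) = 32.58 deg

32.58 deg


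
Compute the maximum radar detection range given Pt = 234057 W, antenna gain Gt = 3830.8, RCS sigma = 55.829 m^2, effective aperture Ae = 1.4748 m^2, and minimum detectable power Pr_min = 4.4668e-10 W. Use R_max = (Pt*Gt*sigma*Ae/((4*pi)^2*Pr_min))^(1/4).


R^4 = 234057*3830.8*55.829*1.4748 / ((4*pi)^2 * 4.4668e-10) = 1.046617e+18
R_max = 1.046617e+18^0.25 = 31985 m

31985 m


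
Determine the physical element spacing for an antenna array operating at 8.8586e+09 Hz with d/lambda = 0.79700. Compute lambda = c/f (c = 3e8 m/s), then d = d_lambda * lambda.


lambda = c / f = 3.0000e+08 / 8.8586e+09 = 0.03386540 m
d = 0.79700 * 0.03386540 = 0.02699 m

0.02699 m


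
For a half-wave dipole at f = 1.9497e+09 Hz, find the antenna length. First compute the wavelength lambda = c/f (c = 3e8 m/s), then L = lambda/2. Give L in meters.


lambda = c / f = 3.0000e+08 / 1.9497e+09 = 0.1538698 m
L = lambda / 2 = 0.1538698 / 2 = 0.07693 m

0.07693 m


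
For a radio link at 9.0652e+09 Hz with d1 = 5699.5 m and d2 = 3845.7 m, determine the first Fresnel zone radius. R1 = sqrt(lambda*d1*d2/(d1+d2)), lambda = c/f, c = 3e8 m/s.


lambda = c / f = 3.0000e+08 / 9.0652e+09 = 0.03309359 m
R1 = sqrt(0.03309359 * 5699.5 * 3845.7 / (5699.5 + 3845.7)) = 8.717 m

8.717 m


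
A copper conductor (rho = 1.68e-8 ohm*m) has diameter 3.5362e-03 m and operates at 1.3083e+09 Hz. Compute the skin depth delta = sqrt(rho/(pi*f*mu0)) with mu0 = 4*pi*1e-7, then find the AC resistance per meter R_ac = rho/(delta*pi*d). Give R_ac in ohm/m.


delta = sqrt(1.68e-8 / (pi * 1.3083e+09 * 4*pi*1e-7)) = 1.803521e-06 m
R_ac = 1.68e-8 / (1.803521e-06 * pi * 3.5362e-03) = 0.8385 ohm/m

0.8385 ohm/m


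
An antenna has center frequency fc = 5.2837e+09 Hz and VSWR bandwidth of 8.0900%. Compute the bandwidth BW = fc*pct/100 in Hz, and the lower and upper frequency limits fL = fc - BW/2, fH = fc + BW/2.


BW = 5.2837e+09 * 8.0900/100 = 4.274513e+08 Hz
fL = 5.2837e+09 - 4.274513e+08/2 = 5.070e+09 Hz
fH = 5.2837e+09 + 4.274513e+08/2 = 5.497e+09 Hz

BW=4.275e+08 Hz, fL=5.070e+09 Hz, fH=5.497e+09 Hz


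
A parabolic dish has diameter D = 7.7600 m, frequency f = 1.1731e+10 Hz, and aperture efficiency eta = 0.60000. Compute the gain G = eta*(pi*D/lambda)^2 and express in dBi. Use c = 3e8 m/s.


lambda = c / f = 3.0000e+08 / 1.1731e+10 = 0.02557327 m
G_linear = 0.60000 * (pi * 7.7600 / 0.02557327)^2 = 545257.8
G_dBi = 10 * log10(545257.8) = 57.37 dBi

57.37 dBi


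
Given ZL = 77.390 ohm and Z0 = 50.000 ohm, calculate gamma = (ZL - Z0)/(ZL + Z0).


gamma = (77.390 - 50.000) / (77.390 + 50.000) = 0.2150

0.2150


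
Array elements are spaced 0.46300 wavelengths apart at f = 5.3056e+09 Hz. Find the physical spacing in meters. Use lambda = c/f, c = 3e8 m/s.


lambda = c / f = 3.0000e+08 / 5.3056e+09 = 0.05654403 m
d = 0.46300 * 0.05654403 = 0.02618 m

0.02618 m


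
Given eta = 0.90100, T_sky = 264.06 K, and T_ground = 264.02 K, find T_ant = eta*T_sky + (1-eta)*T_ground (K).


T_ant = 0.90100 * 264.06 + (1 - 0.90100) * 264.02 = 264.1 K

264.1 K


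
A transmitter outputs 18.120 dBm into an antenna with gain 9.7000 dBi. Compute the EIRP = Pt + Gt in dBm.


EIRP = Pt + Gt = 18.120 + 9.7000 = 27.82 dBm

27.82 dBm


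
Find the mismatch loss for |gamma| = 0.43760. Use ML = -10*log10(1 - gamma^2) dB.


ML = -10 * log10(1 - 0.43760^2) = -10 * log10(0.80850624) = 0.9232 dB

0.9232 dB


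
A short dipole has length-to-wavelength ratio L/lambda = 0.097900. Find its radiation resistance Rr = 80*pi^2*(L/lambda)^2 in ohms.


Rr = 80 * pi^2 * (0.097900)^2 = 80 * 9.869604 * 9.584410e-03 = 7.568 ohm

7.568 ohm


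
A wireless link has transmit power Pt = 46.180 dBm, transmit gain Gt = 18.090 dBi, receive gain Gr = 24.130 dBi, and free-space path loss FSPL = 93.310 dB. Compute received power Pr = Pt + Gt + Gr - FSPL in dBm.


Pr = 46.180 + 18.090 + 24.130 - 93.310 = -4.91 dBm

-4.91 dBm


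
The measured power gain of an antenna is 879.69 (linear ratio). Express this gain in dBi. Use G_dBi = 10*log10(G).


G_dBi = 10 * log10(879.69) = 29.44 dBi

29.44 dBi


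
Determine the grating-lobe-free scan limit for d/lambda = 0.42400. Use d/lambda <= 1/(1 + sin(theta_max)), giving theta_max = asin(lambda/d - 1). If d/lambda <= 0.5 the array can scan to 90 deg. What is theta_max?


lambda/d - 1 = 1/0.42400 - 1 = 1.358491 >= 1
d/lambda <= 0.5, so the array can scan to endfire without grating lobes: theta_max = 90 deg

90 deg


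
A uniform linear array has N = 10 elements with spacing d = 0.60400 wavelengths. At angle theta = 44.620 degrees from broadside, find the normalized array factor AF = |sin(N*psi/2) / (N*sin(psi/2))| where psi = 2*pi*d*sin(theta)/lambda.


psi = 2*pi*0.60400*sin(44.620 deg) = 2.665645 rad
AF = |sin(10*2.665645/2) / (10*sin(2.665645/2))| = 0.07103

0.07103


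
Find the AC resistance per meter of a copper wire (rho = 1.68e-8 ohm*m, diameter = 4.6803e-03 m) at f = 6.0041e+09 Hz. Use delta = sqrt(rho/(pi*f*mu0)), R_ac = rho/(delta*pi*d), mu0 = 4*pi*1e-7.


delta = sqrt(1.68e-8 / (pi * 6.0041e+09 * 4*pi*1e-7)) = 8.418812e-07 m
R_ac = 1.68e-8 / (8.418812e-07 * pi * 4.6803e-03) = 1.357 ohm/m

1.357 ohm/m


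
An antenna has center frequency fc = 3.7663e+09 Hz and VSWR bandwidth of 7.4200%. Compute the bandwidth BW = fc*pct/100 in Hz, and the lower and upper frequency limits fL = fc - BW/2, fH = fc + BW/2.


BW = 3.7663e+09 * 7.4200/100 = 2.794595e+08 Hz
fL = 3.7663e+09 - 2.794595e+08/2 = 3.627e+09 Hz
fH = 3.7663e+09 + 2.794595e+08/2 = 3.906e+09 Hz

BW=2.795e+08 Hz, fL=3.627e+09 Hz, fH=3.906e+09 Hz


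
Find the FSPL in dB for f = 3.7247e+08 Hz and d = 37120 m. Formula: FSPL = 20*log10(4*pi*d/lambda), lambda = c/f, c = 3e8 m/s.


lambda = c / f = 3.0000e+08 / 3.7247e+08 = 0.8054340 m
FSPL = 20 * log10(4*pi*37120/0.8054340) = 115.3 dB

115.3 dB


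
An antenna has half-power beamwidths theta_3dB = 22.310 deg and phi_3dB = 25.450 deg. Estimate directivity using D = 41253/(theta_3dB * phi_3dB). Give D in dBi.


D_linear = 41253 / (22.310 * 25.450) = 72.65545
D_dBi = 10 * log10(72.65545) = 18.61 dBi

18.61 dBi


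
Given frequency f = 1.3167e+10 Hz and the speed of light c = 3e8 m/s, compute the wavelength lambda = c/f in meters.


lambda = c / f = 3.0000e+08 / 1.3167e+10 = 0.02278 m

0.02278 m


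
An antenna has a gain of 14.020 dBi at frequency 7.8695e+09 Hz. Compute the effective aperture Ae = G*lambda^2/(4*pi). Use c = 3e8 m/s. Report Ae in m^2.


lambda = c / f = 3.0000e+08 / 7.8695e+09 = 0.03812186 m
G_linear = 10^(14.020/10) = 25.23481
Ae = G_linear * lambda^2 / (4*pi) = 25.23481 * 0.03812186^2 / (4*pi) = 2.918e-03 m^2

2.918e-03 m^2


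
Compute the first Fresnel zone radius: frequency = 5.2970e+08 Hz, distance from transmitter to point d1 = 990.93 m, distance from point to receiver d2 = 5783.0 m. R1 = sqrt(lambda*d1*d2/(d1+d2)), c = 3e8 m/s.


lambda = c / f = 3.0000e+08 / 5.2970e+08 = 0.5663583 m
R1 = sqrt(0.5663583 * 990.93 * 5783.0 / (990.93 + 5783.0)) = 21.89 m

21.89 m


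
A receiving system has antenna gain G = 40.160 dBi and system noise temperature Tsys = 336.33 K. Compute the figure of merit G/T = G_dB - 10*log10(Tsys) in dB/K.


G/T = 40.160 - 10*log10(336.33) = 40.160 - 25.26766 = 14.89 dB/K

14.89 dB/K


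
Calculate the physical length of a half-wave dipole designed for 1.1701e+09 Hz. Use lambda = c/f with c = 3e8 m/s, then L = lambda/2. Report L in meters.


lambda = c / f = 3.0000e+08 / 1.1701e+09 = 0.2563883 m
L = lambda / 2 = 0.2563883 / 2 = 0.1282 m

0.1282 m


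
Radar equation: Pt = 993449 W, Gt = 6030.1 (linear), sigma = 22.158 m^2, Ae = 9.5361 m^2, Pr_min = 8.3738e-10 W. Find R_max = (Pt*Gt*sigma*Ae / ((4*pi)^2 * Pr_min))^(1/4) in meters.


R^4 = 993449*6030.1*22.158*9.5361 / ((4*pi)^2 * 8.3738e-10) = 9.572583e+18
R_max = 9.572583e+18^0.25 = 55623 m

55623 m


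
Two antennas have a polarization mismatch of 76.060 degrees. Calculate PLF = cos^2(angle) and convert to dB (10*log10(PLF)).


PLF_linear = cos^2(76.060 deg) = 0.05803554
PLF_dB = 10 * log10(0.05803554) = -12.36 dB

-12.36 dB


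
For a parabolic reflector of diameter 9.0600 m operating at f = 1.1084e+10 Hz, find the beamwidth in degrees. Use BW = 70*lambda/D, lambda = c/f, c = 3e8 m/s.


lambda = c / f = 3.0000e+08 / 1.1084e+10 = 0.02706604 m
BW = 70 * 0.02706604 / 9.0600 = 0.2091 deg

0.2091 deg


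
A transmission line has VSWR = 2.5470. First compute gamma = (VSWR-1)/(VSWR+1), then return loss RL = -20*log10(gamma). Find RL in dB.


gamma = (2.5470 - 1) / (2.5470 + 1) = 0.4361432
RL = -20 * log10(0.4361432) = 7.207 dB

7.207 dB


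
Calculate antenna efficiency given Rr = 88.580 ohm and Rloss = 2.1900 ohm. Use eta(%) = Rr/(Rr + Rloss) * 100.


eta = 88.580 / (88.580 + 2.1900) * 100 = 97.59%

97.59%


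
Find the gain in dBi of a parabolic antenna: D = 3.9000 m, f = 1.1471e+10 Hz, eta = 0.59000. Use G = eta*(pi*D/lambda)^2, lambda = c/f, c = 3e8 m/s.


lambda = c / f = 3.0000e+08 / 1.1471e+10 = 0.02615291 m
G_linear = 0.59000 * (pi * 3.9000 / 0.02615291)^2 = 129491.4
G_dBi = 10 * log10(129491.4) = 51.12 dBi

51.12 dBi


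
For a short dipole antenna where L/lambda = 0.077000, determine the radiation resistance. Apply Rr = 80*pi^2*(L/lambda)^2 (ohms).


Rr = 80 * pi^2 * (0.077000)^2 = 80 * 9.869604 * 5.929000e-03 = 4.681 ohm

4.681 ohm


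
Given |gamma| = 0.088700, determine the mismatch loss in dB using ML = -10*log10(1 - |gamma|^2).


ML = -10 * log10(1 - 0.088700^2) = -10 * log10(0.99213231) = 0.03430 dB

0.03430 dB


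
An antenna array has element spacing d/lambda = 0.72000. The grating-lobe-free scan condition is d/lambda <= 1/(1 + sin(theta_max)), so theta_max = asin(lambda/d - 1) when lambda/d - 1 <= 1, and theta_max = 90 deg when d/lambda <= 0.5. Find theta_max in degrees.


lambda/d - 1 = 1/0.72000 - 1 = 0.3888889
theta_max = asin(0.3888889) = 22.89 deg

22.89 deg


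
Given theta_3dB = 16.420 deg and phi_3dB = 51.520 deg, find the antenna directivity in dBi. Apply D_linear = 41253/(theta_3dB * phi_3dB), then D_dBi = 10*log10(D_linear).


D_linear = 41253 / (16.420 * 51.520) = 48.76481
D_dBi = 10 * log10(48.76481) = 16.88 dBi

16.88 dBi


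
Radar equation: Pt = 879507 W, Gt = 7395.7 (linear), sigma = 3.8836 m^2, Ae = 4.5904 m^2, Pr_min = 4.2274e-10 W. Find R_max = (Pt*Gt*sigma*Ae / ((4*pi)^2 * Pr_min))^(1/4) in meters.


R^4 = 879507*7395.7*3.8836*4.5904 / ((4*pi)^2 * 4.2274e-10) = 1.737043e+18
R_max = 1.737043e+18^0.25 = 36304 m

36304 m


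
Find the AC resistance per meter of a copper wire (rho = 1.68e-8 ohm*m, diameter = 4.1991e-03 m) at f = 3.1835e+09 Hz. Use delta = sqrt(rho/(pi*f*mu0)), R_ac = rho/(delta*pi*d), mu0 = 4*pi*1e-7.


delta = sqrt(1.68e-8 / (pi * 3.1835e+09 * 4*pi*1e-7)) = 1.156172e-06 m
R_ac = 1.68e-8 / (1.156172e-06 * pi * 4.1991e-03) = 1.101 ohm/m

1.101 ohm/m


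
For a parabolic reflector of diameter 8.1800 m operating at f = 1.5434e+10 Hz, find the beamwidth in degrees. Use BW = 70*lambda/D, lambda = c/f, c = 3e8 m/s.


lambda = c / f = 3.0000e+08 / 1.5434e+10 = 0.01943761 m
BW = 70 * 0.01943761 / 8.1800 = 0.1663 deg

0.1663 deg


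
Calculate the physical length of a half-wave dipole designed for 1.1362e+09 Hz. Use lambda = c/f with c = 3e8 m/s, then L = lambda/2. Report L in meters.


lambda = c / f = 3.0000e+08 / 1.1362e+09 = 0.2640380 m
L = lambda / 2 = 0.2640380 / 2 = 0.1320 m

0.1320 m


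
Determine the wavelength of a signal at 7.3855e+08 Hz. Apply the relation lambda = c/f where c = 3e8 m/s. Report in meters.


lambda = c / f = 3.0000e+08 / 7.3855e+08 = 0.4062 m

0.4062 m


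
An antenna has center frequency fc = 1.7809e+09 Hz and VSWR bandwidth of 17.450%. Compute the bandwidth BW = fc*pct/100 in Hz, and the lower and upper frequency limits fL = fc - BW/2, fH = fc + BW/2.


BW = 1.7809e+09 * 17.450/100 = 3.107670e+08 Hz
fL = 1.7809e+09 - 3.107670e+08/2 = 1.626e+09 Hz
fH = 1.7809e+09 + 3.107670e+08/2 = 1.936e+09 Hz

BW=3.108e+08 Hz, fL=1.626e+09 Hz, fH=1.936e+09 Hz


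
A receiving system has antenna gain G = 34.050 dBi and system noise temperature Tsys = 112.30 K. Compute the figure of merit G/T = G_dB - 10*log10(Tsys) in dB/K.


G/T = 34.050 - 10*log10(112.30) = 34.050 - 20.50380 = 13.55 dB/K

13.55 dB/K


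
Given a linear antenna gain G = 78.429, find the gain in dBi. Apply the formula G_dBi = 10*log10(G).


G_dBi = 10 * log10(78.429) = 18.94 dBi

18.94 dBi


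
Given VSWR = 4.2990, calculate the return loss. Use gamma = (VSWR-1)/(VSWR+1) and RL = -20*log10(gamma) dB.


gamma = (4.2990 - 1) / (4.2990 + 1) = 0.6225703
RL = -20 * log10(0.6225703) = 4.116 dB

4.116 dB


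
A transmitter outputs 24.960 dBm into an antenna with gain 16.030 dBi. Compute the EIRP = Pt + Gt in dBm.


EIRP = Pt + Gt = 24.960 + 16.030 = 40.99 dBm

40.99 dBm


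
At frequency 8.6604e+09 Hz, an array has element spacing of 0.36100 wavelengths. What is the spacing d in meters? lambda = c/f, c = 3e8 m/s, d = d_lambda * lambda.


lambda = c / f = 3.0000e+08 / 8.6604e+09 = 0.03464043 m
d = 0.36100 * 0.03464043 = 0.01251 m

0.01251 m


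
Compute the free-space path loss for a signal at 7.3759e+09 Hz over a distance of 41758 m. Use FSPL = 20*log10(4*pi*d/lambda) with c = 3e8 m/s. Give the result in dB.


lambda = c / f = 3.0000e+08 / 7.3759e+09 = 0.04067300 m
FSPL = 20 * log10(4*pi*41758/0.04067300) = 142.2 dB

142.2 dB


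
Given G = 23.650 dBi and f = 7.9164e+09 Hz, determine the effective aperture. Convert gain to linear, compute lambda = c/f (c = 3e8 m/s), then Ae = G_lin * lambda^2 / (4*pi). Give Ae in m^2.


lambda = c / f = 3.0000e+08 / 7.9164e+09 = 0.03789601 m
G_linear = 10^(23.650/10) = 231.7395
Ae = G_linear * lambda^2 / (4*pi) = 231.7395 * 0.03789601^2 / (4*pi) = 0.02648 m^2

0.02648 m^2


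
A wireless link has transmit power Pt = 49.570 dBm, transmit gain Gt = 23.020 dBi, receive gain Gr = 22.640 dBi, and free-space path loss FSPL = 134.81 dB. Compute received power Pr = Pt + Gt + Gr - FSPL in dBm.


Pr = 49.570 + 23.020 + 22.640 - 134.81 = -39.58 dBm

-39.58 dBm


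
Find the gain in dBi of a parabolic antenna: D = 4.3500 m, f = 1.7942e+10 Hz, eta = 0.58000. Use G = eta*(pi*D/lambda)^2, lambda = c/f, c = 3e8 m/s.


lambda = c / f = 3.0000e+08 / 1.7942e+10 = 0.01672054 m
G_linear = 0.58000 * (pi * 4.3500 / 0.01672054)^2 = 387441.1
G_dBi = 10 * log10(387441.1) = 55.88 dBi

55.88 dBi


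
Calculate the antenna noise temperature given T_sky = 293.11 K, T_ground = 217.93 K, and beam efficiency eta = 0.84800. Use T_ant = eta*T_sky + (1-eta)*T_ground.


T_ant = 0.84800 * 293.11 + (1 - 0.84800) * 217.93 = 281.7 K

281.7 K


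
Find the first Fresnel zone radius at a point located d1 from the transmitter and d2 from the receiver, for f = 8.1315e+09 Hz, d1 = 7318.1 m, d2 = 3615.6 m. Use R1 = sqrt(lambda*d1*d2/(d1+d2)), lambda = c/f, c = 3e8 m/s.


lambda = c / f = 3.0000e+08 / 8.1315e+09 = 0.03689356 m
R1 = sqrt(0.03689356 * 7318.1 * 3615.6 / (7318.1 + 3615.6)) = 9.449 m

9.449 m


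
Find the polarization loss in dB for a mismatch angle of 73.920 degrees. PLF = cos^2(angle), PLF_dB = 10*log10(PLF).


PLF_linear = cos^2(73.920 deg) = 0.07671751
PLF_dB = 10 * log10(0.07671751) = -11.15 dB

-11.15 dB


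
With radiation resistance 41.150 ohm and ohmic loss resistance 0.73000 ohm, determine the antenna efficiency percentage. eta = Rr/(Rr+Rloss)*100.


eta = 41.150 / (41.150 + 0.73000) * 100 = 98.26%

98.26%


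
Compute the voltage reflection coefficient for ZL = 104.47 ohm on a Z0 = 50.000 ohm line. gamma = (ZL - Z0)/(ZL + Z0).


gamma = (104.47 - 50.000) / (104.47 + 50.000) = 0.3526

0.3526


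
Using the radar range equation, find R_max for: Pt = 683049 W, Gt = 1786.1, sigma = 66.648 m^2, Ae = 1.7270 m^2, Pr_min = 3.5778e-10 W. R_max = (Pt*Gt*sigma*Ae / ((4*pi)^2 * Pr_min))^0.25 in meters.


R^4 = 683049*1786.1*66.648*1.7270 / ((4*pi)^2 * 3.5778e-10) = 2.485429e+18
R_max = 2.485429e+18^0.25 = 39705 m

39705 m


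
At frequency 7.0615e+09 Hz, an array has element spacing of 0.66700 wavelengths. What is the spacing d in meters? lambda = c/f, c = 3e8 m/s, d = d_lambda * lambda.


lambda = c / f = 3.0000e+08 / 7.0615e+09 = 0.04248389 m
d = 0.66700 * 0.04248389 = 0.02834 m

0.02834 m


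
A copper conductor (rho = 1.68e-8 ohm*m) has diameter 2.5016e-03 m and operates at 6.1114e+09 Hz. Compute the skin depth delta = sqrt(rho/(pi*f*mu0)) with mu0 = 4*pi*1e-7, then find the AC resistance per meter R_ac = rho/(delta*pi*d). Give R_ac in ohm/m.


delta = sqrt(1.68e-8 / (pi * 6.1114e+09 * 4*pi*1e-7)) = 8.344579e-07 m
R_ac = 1.68e-8 / (8.344579e-07 * pi * 2.5016e-03) = 2.562 ohm/m

2.562 ohm/m


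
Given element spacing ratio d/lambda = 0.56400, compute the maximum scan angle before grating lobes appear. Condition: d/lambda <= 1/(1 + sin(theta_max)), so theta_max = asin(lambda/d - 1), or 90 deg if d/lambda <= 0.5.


lambda/d - 1 = 1/0.56400 - 1 = 0.7730496
theta_max = asin(0.7730496) = 50.63 deg

50.63 deg


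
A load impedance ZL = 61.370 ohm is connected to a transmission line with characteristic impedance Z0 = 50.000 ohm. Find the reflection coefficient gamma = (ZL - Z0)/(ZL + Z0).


gamma = (61.370 - 50.000) / (61.370 + 50.000) = 0.1021

0.1021


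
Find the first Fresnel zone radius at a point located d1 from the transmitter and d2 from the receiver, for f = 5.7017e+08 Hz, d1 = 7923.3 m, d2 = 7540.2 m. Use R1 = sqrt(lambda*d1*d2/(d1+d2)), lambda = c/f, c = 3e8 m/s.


lambda = c / f = 3.0000e+08 / 5.7017e+08 = 0.5261589 m
R1 = sqrt(0.5261589 * 7923.3 * 7540.2 / (7923.3 + 7540.2)) = 45.09 m

45.09 m


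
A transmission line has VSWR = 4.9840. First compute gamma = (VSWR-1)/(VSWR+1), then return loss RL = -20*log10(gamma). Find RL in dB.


gamma = (4.9840 - 1) / (4.9840 + 1) = 0.6657754
RL = -20 * log10(0.6657754) = 3.533 dB

3.533 dB


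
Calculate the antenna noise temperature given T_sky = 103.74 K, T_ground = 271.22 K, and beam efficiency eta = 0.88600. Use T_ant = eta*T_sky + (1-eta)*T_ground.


T_ant = 0.88600 * 103.74 + (1 - 0.88600) * 271.22 = 122.8 K

122.8 K


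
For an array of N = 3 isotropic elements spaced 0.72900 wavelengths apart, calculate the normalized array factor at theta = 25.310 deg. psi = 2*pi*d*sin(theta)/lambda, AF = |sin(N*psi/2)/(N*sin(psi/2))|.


psi = 2*pi*0.72900*sin(25.310 deg) = 1.958211 rad
AF = |sin(3*1.958211/2) / (3*sin(1.958211/2))| = 0.08147

0.08147


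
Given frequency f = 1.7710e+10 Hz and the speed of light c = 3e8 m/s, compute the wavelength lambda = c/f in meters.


lambda = c / f = 3.0000e+08 / 1.7710e+10 = 0.01694 m

0.01694 m


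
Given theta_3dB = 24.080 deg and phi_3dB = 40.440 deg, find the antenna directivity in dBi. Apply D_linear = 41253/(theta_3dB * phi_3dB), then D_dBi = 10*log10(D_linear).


D_linear = 41253 / (24.080 * 40.440) = 42.36312
D_dBi = 10 * log10(42.36312) = 16.27 dBi

16.27 dBi


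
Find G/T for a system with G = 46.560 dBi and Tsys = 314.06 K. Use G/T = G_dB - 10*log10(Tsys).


G/T = 46.560 - 10*log10(314.06) = 46.560 - 24.97013 = 21.59 dB/K

21.59 dB/K


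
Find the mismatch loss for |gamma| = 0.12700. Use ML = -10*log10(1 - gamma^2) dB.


ML = -10 * log10(1 - 0.12700^2) = -10 * log10(0.983871) = 0.07062 dB

0.07062 dB


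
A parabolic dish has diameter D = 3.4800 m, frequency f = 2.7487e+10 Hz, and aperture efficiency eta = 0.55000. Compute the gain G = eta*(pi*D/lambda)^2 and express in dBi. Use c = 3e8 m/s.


lambda = c / f = 3.0000e+08 / 2.7487e+10 = 0.01091425 m
G_linear = 0.55000 * (pi * 3.4800 / 0.01091425)^2 = 551865.4
G_dBi = 10 * log10(551865.4) = 57.42 dBi

57.42 dBi


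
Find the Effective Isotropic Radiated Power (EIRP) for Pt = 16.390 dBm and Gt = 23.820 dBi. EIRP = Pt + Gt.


EIRP = Pt + Gt = 16.390 + 23.820 = 40.21 dBm

40.21 dBm


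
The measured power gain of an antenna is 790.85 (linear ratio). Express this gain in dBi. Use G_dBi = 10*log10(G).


G_dBi = 10 * log10(790.85) = 28.98 dBi

28.98 dBi


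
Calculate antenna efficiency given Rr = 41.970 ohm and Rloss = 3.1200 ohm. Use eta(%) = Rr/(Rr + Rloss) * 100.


eta = 41.970 / (41.970 + 3.1200) * 100 = 93.08%

93.08%


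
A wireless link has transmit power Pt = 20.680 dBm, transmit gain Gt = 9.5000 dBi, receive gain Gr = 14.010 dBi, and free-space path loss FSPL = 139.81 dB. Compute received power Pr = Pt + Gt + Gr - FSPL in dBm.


Pr = 20.680 + 9.5000 + 14.010 - 139.81 = -95.62 dBm

-95.62 dBm


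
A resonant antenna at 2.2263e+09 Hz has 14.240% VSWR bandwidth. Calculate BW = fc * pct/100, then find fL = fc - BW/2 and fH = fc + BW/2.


BW = 2.2263e+09 * 14.240/100 = 3.170251e+08 Hz
fL = 2.2263e+09 - 3.170251e+08/2 = 2.068e+09 Hz
fH = 2.2263e+09 + 3.170251e+08/2 = 2.385e+09 Hz

BW=3.170e+08 Hz, fL=2.068e+09 Hz, fH=2.385e+09 Hz


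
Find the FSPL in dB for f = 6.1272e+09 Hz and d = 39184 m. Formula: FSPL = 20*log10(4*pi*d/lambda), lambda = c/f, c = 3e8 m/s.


lambda = c / f = 3.0000e+08 / 6.1272e+09 = 0.04896201 m
FSPL = 20 * log10(4*pi*39184/0.04896201) = 140.0 dB

140.0 dB


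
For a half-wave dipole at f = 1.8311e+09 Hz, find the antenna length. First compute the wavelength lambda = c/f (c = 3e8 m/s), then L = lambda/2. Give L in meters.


lambda = c / f = 3.0000e+08 / 1.8311e+09 = 0.1638359 m
L = lambda / 2 = 0.1638359 / 2 = 0.08192 m

0.08192 m


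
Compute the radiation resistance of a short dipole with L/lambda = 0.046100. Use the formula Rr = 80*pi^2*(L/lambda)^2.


Rr = 80 * pi^2 * (0.046100)^2 = 80 * 9.869604 * 2.125210e-03 = 1.678 ohm

1.678 ohm


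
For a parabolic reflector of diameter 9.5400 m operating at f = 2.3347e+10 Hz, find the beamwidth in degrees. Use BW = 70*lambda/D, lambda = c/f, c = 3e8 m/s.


lambda = c / f = 3.0000e+08 / 2.3347e+10 = 0.01284962 m
BW = 70 * 0.01284962 / 9.5400 = 0.09428 deg

0.09428 deg


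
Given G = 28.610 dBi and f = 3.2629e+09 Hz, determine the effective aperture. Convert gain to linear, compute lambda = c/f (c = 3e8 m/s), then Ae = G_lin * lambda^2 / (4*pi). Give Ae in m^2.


lambda = c / f = 3.0000e+08 / 3.2629e+09 = 0.09194275 m
G_linear = 10^(28.610/10) = 726.1060
Ae = G_linear * lambda^2 / (4*pi) = 726.1060 * 0.09194275^2 / (4*pi) = 0.4885 m^2

0.4885 m^2


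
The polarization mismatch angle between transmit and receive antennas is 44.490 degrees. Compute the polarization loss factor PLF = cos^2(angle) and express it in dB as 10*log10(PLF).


PLF_linear = cos^2(44.490 deg) = 0.5089007
PLF_dB = 10 * log10(0.5089007) = -2.934 dB

-2.934 dB


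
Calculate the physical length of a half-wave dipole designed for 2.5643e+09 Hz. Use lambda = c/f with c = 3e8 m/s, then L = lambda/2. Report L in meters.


lambda = c / f = 3.0000e+08 / 2.5643e+09 = 0.1169910 m
L = lambda / 2 = 0.1169910 / 2 = 0.05850 m

0.05850 m


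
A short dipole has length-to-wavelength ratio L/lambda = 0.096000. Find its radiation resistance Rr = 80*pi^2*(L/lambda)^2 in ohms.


Rr = 80 * pi^2 * (0.096000)^2 = 80 * 9.869604 * 9.216000e-03 = 7.277 ohm

7.277 ohm


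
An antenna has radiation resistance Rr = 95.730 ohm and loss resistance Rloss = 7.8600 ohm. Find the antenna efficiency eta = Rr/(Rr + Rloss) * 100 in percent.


eta = 95.730 / (95.730 + 7.8600) * 100 = 92.41%

92.41%


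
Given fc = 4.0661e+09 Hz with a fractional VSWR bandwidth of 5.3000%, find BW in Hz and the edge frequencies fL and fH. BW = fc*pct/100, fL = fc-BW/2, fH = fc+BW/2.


BW = 4.0661e+09 * 5.3000/100 = 2.155033e+08 Hz
fL = 4.0661e+09 - 2.155033e+08/2 = 3.958e+09 Hz
fH = 4.0661e+09 + 2.155033e+08/2 = 4.174e+09 Hz

BW=2.155e+08 Hz, fL=3.958e+09 Hz, fH=4.174e+09 Hz


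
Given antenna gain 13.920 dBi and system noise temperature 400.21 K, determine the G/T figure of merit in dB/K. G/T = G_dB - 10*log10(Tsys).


G/T = 13.920 - 10*log10(400.21) = 13.920 - 26.02288 = -12.10 dB/K

-12.10 dB/K


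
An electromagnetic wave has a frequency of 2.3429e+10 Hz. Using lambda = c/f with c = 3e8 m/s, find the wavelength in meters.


lambda = c / f = 3.0000e+08 / 2.3429e+10 = 0.01280 m

0.01280 m


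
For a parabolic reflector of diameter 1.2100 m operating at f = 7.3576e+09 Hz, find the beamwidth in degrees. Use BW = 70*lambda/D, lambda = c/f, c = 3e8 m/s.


lambda = c / f = 3.0000e+08 / 7.3576e+09 = 0.04077417 m
BW = 70 * 0.04077417 / 1.2100 = 2.359 deg

2.359 deg


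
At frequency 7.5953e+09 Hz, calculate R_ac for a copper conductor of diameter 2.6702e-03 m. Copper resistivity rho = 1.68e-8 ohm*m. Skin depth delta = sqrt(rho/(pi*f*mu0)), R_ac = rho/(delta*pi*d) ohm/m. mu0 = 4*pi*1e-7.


delta = sqrt(1.68e-8 / (pi * 7.5953e+09 * 4*pi*1e-7)) = 7.485181e-07 m
R_ac = 1.68e-8 / (7.485181e-07 * pi * 2.6702e-03) = 2.676 ohm/m

2.676 ohm/m


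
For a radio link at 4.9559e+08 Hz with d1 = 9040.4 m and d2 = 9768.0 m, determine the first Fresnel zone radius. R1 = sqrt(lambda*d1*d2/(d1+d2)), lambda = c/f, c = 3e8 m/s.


lambda = c / f = 3.0000e+08 / 4.9559e+08 = 0.6053391 m
R1 = sqrt(0.6053391 * 9040.4 * 9768.0 / (9040.4 + 9768.0)) = 53.31 m

53.31 m


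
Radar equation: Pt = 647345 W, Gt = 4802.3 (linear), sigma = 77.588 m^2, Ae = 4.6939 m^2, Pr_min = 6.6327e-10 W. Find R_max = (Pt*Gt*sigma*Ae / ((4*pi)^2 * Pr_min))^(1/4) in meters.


R^4 = 647345*4802.3*77.588*4.6939 / ((4*pi)^2 * 6.6327e-10) = 1.080944e+19
R_max = 1.080944e+19^0.25 = 57339 m

57339 m


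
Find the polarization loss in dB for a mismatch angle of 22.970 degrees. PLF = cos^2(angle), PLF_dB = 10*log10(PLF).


PLF_linear = cos^2(22.970 deg) = 0.8477056
PLF_dB = 10 * log10(0.8477056) = -0.7175 dB

-0.7175 dB


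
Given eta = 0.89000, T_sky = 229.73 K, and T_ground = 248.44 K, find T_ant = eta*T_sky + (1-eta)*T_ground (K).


T_ant = 0.89000 * 229.73 + (1 - 0.89000) * 248.44 = 231.8 K

231.8 K


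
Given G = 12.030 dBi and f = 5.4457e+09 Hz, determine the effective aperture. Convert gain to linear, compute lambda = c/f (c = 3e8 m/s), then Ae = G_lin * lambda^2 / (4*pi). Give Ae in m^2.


lambda = c / f = 3.0000e+08 / 5.4457e+09 = 0.05508934 m
G_linear = 10^(12.030/10) = 15.95879
Ae = G_linear * lambda^2 / (4*pi) = 15.95879 * 0.05508934^2 / (4*pi) = 3.854e-03 m^2

3.854e-03 m^2


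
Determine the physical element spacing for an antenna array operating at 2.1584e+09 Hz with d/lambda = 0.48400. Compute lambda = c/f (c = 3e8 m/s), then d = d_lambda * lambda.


lambda = c / f = 3.0000e+08 / 2.1584e+09 = 0.1389918 m
d = 0.48400 * 0.1389918 = 0.06727 m

0.06727 m


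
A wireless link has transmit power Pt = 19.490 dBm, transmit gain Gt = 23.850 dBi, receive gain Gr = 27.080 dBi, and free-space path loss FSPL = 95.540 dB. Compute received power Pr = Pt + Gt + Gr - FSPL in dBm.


Pr = 19.490 + 23.850 + 27.080 - 95.540 = -25.12 dBm

-25.12 dBm


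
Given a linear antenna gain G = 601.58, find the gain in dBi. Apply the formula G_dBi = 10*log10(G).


G_dBi = 10 * log10(601.58) = 27.79 dBi

27.79 dBi


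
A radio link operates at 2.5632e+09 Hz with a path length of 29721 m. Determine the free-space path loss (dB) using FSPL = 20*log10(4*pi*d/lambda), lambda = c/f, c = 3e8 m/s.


lambda = c / f = 3.0000e+08 / 2.5632e+09 = 0.1170412 m
FSPL = 20 * log10(4*pi*29721/0.1170412) = 130.1 dB

130.1 dB


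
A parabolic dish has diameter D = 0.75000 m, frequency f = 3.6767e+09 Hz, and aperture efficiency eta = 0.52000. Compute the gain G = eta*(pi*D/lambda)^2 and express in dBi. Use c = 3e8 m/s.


lambda = c / f = 3.0000e+08 / 3.6767e+09 = 0.08159491 m
G_linear = 0.52000 * (pi * 0.75000 / 0.08159491)^2 = 433.6102
G_dBi = 10 * log10(433.6102) = 26.37 dBi

26.37 dBi


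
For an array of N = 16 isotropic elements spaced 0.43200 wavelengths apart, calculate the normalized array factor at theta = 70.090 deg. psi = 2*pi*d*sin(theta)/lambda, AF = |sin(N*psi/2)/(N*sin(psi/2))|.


psi = 2*pi*0.43200*sin(70.090 deg) = 2.552097 rad
AF = |sin(16*2.552097/2) / (16*sin(2.552097/2))| = 0.06532

0.06532


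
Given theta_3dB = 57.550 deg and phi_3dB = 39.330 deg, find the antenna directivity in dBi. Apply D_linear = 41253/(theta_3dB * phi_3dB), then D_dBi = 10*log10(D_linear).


D_linear = 41253 / (57.550 * 39.330) = 18.22579
D_dBi = 10 * log10(18.22579) = 12.61 dBi

12.61 dBi


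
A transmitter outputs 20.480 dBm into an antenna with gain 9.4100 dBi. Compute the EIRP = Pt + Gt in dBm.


EIRP = Pt + Gt = 20.480 + 9.4100 = 29.89 dBm

29.89 dBm


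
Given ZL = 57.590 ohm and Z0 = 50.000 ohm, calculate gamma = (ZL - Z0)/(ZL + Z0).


gamma = (57.590 - 50.000) / (57.590 + 50.000) = 0.07055

0.07055


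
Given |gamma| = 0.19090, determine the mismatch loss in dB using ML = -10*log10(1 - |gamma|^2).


ML = -10 * log10(1 - 0.19090^2) = -10 * log10(0.96355719) = 0.1612 dB

0.1612 dB


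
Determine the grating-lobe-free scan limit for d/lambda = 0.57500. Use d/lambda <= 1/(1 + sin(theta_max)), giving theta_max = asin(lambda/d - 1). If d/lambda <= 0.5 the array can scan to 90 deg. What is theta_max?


lambda/d - 1 = 1/0.57500 - 1 = 0.7391304
theta_max = asin(0.7391304) = 47.66 deg

47.66 deg


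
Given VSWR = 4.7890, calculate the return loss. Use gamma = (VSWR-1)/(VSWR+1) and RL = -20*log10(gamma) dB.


gamma = (4.7890 - 1) / (4.7890 + 1) = 0.6545172
RL = -20 * log10(0.6545172) = 3.682 dB

3.682 dB


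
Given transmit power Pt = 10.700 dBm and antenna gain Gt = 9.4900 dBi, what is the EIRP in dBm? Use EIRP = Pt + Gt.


EIRP = Pt + Gt = 10.700 + 9.4900 = 20.19 dBm

20.19 dBm


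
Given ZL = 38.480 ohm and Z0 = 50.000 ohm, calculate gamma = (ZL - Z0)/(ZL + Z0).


gamma = (38.480 - 50.000) / (38.480 + 50.000) = -0.1302

-0.1302


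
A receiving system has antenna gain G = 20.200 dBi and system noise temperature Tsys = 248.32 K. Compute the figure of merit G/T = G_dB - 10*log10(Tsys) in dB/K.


G/T = 20.200 - 10*log10(248.32) = 20.200 - 23.95012 = -3.750 dB/K

-3.750 dB/K


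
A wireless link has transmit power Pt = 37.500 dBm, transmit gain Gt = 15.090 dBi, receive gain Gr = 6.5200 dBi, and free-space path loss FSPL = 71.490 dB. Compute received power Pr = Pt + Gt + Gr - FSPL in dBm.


Pr = 37.500 + 15.090 + 6.5200 - 71.490 = -12.38 dBm

-12.38 dBm


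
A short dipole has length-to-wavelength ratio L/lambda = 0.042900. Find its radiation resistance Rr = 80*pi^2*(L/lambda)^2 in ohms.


Rr = 80 * pi^2 * (0.042900)^2 = 80 * 9.869604 * 1.840410e-03 = 1.453 ohm

1.453 ohm


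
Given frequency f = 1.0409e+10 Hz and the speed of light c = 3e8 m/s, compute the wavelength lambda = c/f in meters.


lambda = c / f = 3.0000e+08 / 1.0409e+10 = 0.02882 m

0.02882 m


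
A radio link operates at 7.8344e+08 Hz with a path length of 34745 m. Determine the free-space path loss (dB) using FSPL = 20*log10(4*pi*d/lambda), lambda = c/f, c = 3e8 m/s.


lambda = c / f = 3.0000e+08 / 7.8344e+08 = 0.3829266 m
FSPL = 20 * log10(4*pi*34745/0.3829266) = 121.1 dB

121.1 dB


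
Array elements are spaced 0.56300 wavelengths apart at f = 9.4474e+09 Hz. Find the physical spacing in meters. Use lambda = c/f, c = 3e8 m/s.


lambda = c / f = 3.0000e+08 / 9.4474e+09 = 0.03175477 m
d = 0.56300 * 0.03175477 = 0.01788 m

0.01788 m


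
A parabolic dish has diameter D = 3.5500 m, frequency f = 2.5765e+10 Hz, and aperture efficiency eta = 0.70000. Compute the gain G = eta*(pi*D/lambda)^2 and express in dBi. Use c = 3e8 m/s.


lambda = c / f = 3.0000e+08 / 2.5765e+10 = 0.01164370 m
G_linear = 0.70000 * (pi * 3.5500 / 0.01164370)^2 = 642203.2
G_dBi = 10 * log10(642203.2) = 58.08 dBi

58.08 dBi


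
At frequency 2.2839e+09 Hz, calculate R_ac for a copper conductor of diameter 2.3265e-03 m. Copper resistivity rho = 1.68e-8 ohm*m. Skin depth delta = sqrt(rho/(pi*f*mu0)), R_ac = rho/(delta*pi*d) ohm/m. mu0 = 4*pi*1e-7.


delta = sqrt(1.68e-8 / (pi * 2.2839e+09 * 4*pi*1e-7)) = 1.365011e-06 m
R_ac = 1.68e-8 / (1.365011e-06 * pi * 2.3265e-03) = 1.684 ohm/m

1.684 ohm/m


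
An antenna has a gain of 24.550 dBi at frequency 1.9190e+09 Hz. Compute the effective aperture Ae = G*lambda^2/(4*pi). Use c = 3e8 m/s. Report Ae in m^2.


lambda = c / f = 3.0000e+08 / 1.9190e+09 = 0.1563314 m
G_linear = 10^(24.550/10) = 285.1018
Ae = G_linear * lambda^2 / (4*pi) = 285.1018 * 0.1563314^2 / (4*pi) = 0.5545 m^2

0.5545 m^2


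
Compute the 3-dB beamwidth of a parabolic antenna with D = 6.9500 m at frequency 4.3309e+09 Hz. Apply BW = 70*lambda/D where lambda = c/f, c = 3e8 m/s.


lambda = c / f = 3.0000e+08 / 4.3309e+09 = 0.06926967 m
BW = 70 * 0.06926967 / 6.9500 = 0.6977 deg

0.6977 deg


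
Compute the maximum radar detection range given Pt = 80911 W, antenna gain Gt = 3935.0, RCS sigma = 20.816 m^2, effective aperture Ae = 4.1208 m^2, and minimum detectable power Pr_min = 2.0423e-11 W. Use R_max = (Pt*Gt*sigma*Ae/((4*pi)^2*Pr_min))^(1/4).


R^4 = 80911*3935.0*20.816*4.1208 / ((4*pi)^2 * 2.0423e-11) = 8.468215e+18
R_max = 8.468215e+18^0.25 = 53945 m

53945 m


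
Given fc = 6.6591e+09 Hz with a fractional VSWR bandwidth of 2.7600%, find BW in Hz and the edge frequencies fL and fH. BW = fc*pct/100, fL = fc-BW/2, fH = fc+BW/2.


BW = 6.6591e+09 * 2.7600/100 = 1.837912e+08 Hz
fL = 6.6591e+09 - 1.837912e+08/2 = 6.567e+09 Hz
fH = 6.6591e+09 + 1.837912e+08/2 = 6.751e+09 Hz

BW=1.838e+08 Hz, fL=6.567e+09 Hz, fH=6.751e+09 Hz


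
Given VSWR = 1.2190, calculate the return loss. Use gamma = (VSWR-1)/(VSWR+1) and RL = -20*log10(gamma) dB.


gamma = (1.2190 - 1) / (1.2190 + 1) = 0.09869311
RL = -20 * log10(0.09869311) = 20.11 dB

20.11 dB


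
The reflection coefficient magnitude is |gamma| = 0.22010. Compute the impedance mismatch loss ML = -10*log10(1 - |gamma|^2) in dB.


ML = -10 * log10(1 - 0.22010^2) = -10 * log10(0.95155599) = 0.2157 dB

0.2157 dB


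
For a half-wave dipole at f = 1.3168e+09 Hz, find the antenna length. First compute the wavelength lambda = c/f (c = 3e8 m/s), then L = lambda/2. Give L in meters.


lambda = c / f = 3.0000e+08 / 1.3168e+09 = 0.2278250 m
L = lambda / 2 = 0.2278250 / 2 = 0.1139 m

0.1139 m


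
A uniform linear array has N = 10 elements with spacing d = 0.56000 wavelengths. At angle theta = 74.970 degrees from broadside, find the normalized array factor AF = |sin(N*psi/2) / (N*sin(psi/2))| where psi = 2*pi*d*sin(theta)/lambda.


psi = 2*pi*0.56000*sin(74.970 deg) = 3.398214 rad
AF = |sin(10*3.398214/2) / (10*sin(3.398214/2))| = 0.09668

0.09668


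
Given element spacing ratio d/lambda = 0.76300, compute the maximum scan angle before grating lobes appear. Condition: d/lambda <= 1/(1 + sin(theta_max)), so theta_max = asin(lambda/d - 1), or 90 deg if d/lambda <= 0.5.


lambda/d - 1 = 1/0.76300 - 1 = 0.3106160
theta_max = asin(0.3106160) = 18.10 deg

18.10 deg


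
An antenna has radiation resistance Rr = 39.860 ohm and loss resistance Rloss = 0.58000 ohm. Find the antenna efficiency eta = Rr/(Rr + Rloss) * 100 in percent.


eta = 39.860 / (39.860 + 0.58000) * 100 = 98.57%

98.57%
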